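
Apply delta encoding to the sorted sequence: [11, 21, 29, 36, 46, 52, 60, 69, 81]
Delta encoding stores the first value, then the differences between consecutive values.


First value: 11
Deltas:
  21 - 11 = 10
  29 - 21 = 8
  36 - 29 = 7
  46 - 36 = 10
  52 - 46 = 6
  60 - 52 = 8
  69 - 60 = 9
  81 - 69 = 12


Delta encoded: [11, 10, 8, 7, 10, 6, 8, 9, 12]


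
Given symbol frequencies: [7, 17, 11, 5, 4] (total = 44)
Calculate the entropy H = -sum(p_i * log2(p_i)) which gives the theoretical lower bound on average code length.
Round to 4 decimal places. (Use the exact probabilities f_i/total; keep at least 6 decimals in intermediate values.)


Per-symbol terms -p_i * log2(p_i) with p_i = f_i/44:
  p = 7/44 = 0.159091: log2(p) = -2.652077, -p*log2(p) = 0.421921
  p = 17/44 = 0.386364: log2(p) = -1.371969, -p*log2(p) = 0.530079
  p = 11/44 = 0.250000: log2(p) = -2.000000, -p*log2(p) = 0.500000
  p = 5/44 = 0.113636: log2(p) = -3.137504, -p*log2(p) = 0.356534
  p = 4/44 = 0.090909: log2(p) = -3.459432, -p*log2(p) = 0.314494
H = 0.421921 + 0.530079 + 0.500000 + 0.356534 + 0.314494 = 2.123028

H = 2.123 bits/symbol


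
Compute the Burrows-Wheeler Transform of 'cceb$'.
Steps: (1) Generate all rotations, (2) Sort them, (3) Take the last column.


Rotations (sorted):
  0: $cceb -> last char: b
  1: b$cce -> last char: e
  2: cceb$ -> last char: $
  3: ceb$c -> last char: c
  4: eb$cc -> last char: c


BWT = be$cc


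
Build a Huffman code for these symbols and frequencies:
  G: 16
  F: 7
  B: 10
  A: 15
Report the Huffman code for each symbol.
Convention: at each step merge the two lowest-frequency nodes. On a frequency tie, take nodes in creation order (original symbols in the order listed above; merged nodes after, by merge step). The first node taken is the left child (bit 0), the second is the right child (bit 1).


Huffman tree construction:
Step 1: Merge F(7) + B(10) = 17
Step 2: Merge A(15) + G(16) = 31
Step 3: Merge (F+B)(17) + (A+G)(31) = 48
Read each symbol's code off the tree from the root (left child = 0, right child = 1).

Codes:
  G: 11 (length 2)
  F: 00 (length 2)
  B: 01 (length 2)
  A: 10 (length 2)
Average code length: 96/48 = 2.0000 bits/symbol


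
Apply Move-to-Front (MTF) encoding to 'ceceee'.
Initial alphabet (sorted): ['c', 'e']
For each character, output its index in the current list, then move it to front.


MTF encoding:
'c': index 0 in ['c', 'e'] -> ['c', 'e']
'e': index 1 in ['c', 'e'] -> ['e', 'c']
'c': index 1 in ['e', 'c'] -> ['c', 'e']
'e': index 1 in ['c', 'e'] -> ['e', 'c']
'e': index 0 in ['e', 'c'] -> ['e', 'c']
'e': index 0 in ['e', 'c'] -> ['e', 'c']


Output: [0, 1, 1, 1, 0, 0]


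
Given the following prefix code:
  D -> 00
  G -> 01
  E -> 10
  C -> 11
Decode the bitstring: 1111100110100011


Decoding step by step:
Bits 11 -> C
Bits 11 -> C
Bits 10 -> E
Bits 01 -> G
Bits 10 -> E
Bits 10 -> E
Bits 00 -> D
Bits 11 -> C


Decoded message: CCEGEEDC


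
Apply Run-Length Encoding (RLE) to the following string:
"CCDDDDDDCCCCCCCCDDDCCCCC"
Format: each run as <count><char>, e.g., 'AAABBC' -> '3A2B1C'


Scanning runs left to right:
  i=0: run of 'C' x 2 -> '2C'
  i=2: run of 'D' x 6 -> '6D'
  i=8: run of 'C' x 8 -> '8C'
  i=16: run of 'D' x 3 -> '3D'
  i=19: run of 'C' x 5 -> '5C'

RLE = 2C6D8C3D5C


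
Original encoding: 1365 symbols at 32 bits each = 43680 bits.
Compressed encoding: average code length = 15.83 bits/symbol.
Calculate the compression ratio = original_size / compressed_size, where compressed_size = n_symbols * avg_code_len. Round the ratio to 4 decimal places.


original_size = n_symbols * orig_bits = 1365 * 32 = 43680 bits
compressed_size = n_symbols * avg_code_len = 1365 * 15.83 = 21607.95 bits
ratio = original_size / compressed_size = 43680 / 21607.95 = 2.0215

Compression ratio = 2.0215


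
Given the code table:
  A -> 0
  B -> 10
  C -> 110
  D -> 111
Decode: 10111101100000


Decoding:
10 -> B
111 -> D
10 -> B
110 -> C
0 -> A
0 -> A
0 -> A
0 -> A


Result: BDBCAAAA


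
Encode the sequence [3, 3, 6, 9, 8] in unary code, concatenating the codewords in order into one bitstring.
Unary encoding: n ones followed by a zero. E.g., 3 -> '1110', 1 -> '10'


Encode each number as n ones followed by a terminating 0:
  3 -> 1110 (4 bits)
  3 -> 1110 (4 bits)
  6 -> 1111110 (7 bits)
  9 -> 1111111110 (10 bits)
  8 -> 111111110 (9 bits)
Total length = 4 + 4 + 7 + 10 + 9 = 34 bits.

Unary([3, 3, 6, 9, 8]) = 1110111011111101111111110111111110 (34 bits)


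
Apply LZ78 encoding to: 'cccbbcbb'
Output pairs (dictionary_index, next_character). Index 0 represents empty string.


LZ78 encoding steps:
Dictionary: {0: ''}
Step 1: w='' (idx 0), next='c' -> output (0, 'c'), add 'c' as idx 1
Step 2: w='c' (idx 1), next='c' -> output (1, 'c'), add 'cc' as idx 2
Step 3: w='' (idx 0), next='b' -> output (0, 'b'), add 'b' as idx 3
Step 4: w='b' (idx 3), next='c' -> output (3, 'c'), add 'bc' as idx 4
Step 5: w='b' (idx 3), next='b' -> output (3, 'b'), add 'bb' as idx 5


Encoded: [(0, 'c'), (1, 'c'), (0, 'b'), (3, 'c'), (3, 'b')]


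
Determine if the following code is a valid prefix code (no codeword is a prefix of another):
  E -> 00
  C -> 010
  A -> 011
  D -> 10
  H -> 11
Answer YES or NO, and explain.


Checking each pair (does one codeword prefix another?):
  E='00' vs C='010': no prefix
  E='00' vs A='011': no prefix
  E='00' vs D='10': no prefix
  E='00' vs H='11': no prefix
  C='010' vs E='00': no prefix
  C='010' vs A='011': no prefix
  C='010' vs D='10': no prefix
  C='010' vs H='11': no prefix
  A='011' vs E='00': no prefix
  A='011' vs C='010': no prefix
  A='011' vs D='10': no prefix
  A='011' vs H='11': no prefix
  D='10' vs E='00': no prefix
  D='10' vs C='010': no prefix
  D='10' vs A='011': no prefix
  D='10' vs H='11': no prefix
  H='11' vs E='00': no prefix
  H='11' vs C='010': no prefix
  H='11' vs A='011': no prefix
  H='11' vs D='10': no prefix
No violation found over all pairs.

YES -- this is a valid prefix code. No codeword is a prefix of any other codeword.


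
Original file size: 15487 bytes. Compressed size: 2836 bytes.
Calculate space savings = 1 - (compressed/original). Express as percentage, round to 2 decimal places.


ratio = compressed/original = 2836/15487 = 0.183121
savings = 1 - ratio = 1 - 0.183121 = 0.816879
as a percentage: 0.816879 * 100 = 81.69%

Space savings = 1 - 2836/15487 = 81.69%


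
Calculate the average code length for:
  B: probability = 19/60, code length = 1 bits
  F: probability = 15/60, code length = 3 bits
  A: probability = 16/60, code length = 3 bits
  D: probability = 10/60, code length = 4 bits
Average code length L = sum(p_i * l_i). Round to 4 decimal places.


Weighted contributions p_i * l_i:
  B: (19/60) * 1 = 19/60
  F: (15/60) * 3 = 45/60
  A: (16/60) * 3 = 48/60
  D: (10/60) * 4 = 40/60
Sum = (19 + 45 + 48 + 40)/60 = 152/60

L = 152/60 = 2.5333 bits/symbol


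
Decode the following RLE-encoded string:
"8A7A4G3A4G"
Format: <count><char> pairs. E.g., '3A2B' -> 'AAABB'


Expanding each <count><char> pair:
  8A -> 'AAAAAAAA'
  7A -> 'AAAAAAA'
  4G -> 'GGGG'
  3A -> 'AAA'
  4G -> 'GGGG'

Decoded = AAAAAAAAAAAAAAAGGGGAAAGGGG


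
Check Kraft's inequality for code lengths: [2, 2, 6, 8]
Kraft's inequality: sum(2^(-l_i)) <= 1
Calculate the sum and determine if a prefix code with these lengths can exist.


Sum = 2^(-2) + 2^(-2) + 2^(-6) + 2^(-8)
    = 0.25 + 0.25 + 0.015625 + 0.00390625
    = 133/256 = 0.51953125
Since 0.51953125 <= 1, Kraft's inequality IS satisfied.
A prefix code with these lengths CAN exist.

Kraft sum = 0.51953125. Satisfied.


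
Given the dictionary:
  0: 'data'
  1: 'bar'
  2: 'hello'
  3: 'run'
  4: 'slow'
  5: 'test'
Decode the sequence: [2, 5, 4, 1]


Look up each index in the dictionary:
  2 -> 'hello'
  5 -> 'test'
  4 -> 'slow'
  1 -> 'bar'

Decoded: "hello test slow bar"


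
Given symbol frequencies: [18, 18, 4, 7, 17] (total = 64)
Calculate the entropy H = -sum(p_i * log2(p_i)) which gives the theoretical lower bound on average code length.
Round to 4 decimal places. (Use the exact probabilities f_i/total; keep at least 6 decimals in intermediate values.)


Per-symbol terms -p_i * log2(p_i) with p_i = f_i/64:
  p = 18/64 = 0.281250: log2(p) = -1.830075, -p*log2(p) = 0.514709
  p = 18/64 = 0.281250: log2(p) = -1.830075, -p*log2(p) = 0.514709
  p = 4/64 = 0.062500: log2(p) = -4.000000, -p*log2(p) = 0.250000
  p = 7/64 = 0.109375: log2(p) = -3.192645, -p*log2(p) = 0.349196
  p = 17/64 = 0.265625: log2(p) = -1.912537, -p*log2(p) = 0.508018
H = 0.514709 + 0.514709 + 0.250000 + 0.349196 + 0.508018 = 2.136632

H = 2.1366 bits/symbol


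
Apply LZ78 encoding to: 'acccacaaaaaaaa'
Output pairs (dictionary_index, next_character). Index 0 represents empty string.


LZ78 encoding steps:
Dictionary: {0: ''}
Step 1: w='' (idx 0), next='a' -> output (0, 'a'), add 'a' as idx 1
Step 2: w='' (idx 0), next='c' -> output (0, 'c'), add 'c' as idx 2
Step 3: w='c' (idx 2), next='c' -> output (2, 'c'), add 'cc' as idx 3
Step 4: w='a' (idx 1), next='c' -> output (1, 'c'), add 'ac' as idx 4
Step 5: w='a' (idx 1), next='a' -> output (1, 'a'), add 'aa' as idx 5
Step 6: w='aa' (idx 5), next='a' -> output (5, 'a'), add 'aaa' as idx 6
Step 7: w='aaa' (idx 6), end of input -> output (6, '')


Encoded: [(0, 'a'), (0, 'c'), (2, 'c'), (1, 'c'), (1, 'a'), (5, 'a'), (6, '')]


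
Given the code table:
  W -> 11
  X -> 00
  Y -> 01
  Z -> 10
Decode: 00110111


Decoding:
00 -> X
11 -> W
01 -> Y
11 -> W


Result: XWYW


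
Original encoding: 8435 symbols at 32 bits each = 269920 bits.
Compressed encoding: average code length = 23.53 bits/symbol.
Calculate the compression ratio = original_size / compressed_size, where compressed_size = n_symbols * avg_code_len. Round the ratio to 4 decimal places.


original_size = n_symbols * orig_bits = 8435 * 32 = 269920 bits
compressed_size = n_symbols * avg_code_len = 8435 * 23.53 = 198475.55 bits
ratio = original_size / compressed_size = 269920 / 198475.55 = 1.36

Compression ratio = 1.36


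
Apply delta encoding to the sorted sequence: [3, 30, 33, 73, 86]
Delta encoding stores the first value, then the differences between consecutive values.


First value: 3
Deltas:
  30 - 3 = 27
  33 - 30 = 3
  73 - 33 = 40
  86 - 73 = 13


Delta encoded: [3, 27, 3, 40, 13]


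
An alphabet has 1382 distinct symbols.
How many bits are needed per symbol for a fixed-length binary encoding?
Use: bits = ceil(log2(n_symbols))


log2(1382) = 10.4325
Bracket: 2^10 = 1024 < 1382 <= 2^11 = 2048
So ceil(log2(1382)) = 11

bits = ceil(log2(1382)) = ceil(10.4325) = 11 bits


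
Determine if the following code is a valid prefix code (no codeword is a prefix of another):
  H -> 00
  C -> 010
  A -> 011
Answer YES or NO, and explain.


Checking each pair (does one codeword prefix another?):
  H='00' vs C='010': no prefix
  H='00' vs A='011': no prefix
  C='010' vs H='00': no prefix
  C='010' vs A='011': no prefix
  A='011' vs H='00': no prefix
  A='011' vs C='010': no prefix
No violation found over all pairs.

YES -- this is a valid prefix code. No codeword is a prefix of any other codeword.


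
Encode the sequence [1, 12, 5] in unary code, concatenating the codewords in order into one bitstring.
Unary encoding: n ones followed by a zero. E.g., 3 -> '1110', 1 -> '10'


Encode each number as n ones followed by a terminating 0:
  1 -> 10 (2 bits)
  12 -> 1111111111110 (13 bits)
  5 -> 111110 (6 bits)
Total length = 2 + 13 + 6 = 21 bits.

Unary([1, 12, 5]) = 101111111111110111110 (21 bits)


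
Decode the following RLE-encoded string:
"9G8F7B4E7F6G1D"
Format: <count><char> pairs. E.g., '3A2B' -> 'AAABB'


Expanding each <count><char> pair:
  9G -> 'GGGGGGGGG'
  8F -> 'FFFFFFFF'
  7B -> 'BBBBBBB'
  4E -> 'EEEE'
  7F -> 'FFFFFFF'
  6G -> 'GGGGGG'
  1D -> 'D'

Decoded = GGGGGGGGGFFFFFFFFBBBBBBBEEEEFFFFFFFGGGGGGD


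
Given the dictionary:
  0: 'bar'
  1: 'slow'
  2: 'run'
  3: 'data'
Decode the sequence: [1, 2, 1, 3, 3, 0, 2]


Look up each index in the dictionary:
  1 -> 'slow'
  2 -> 'run'
  1 -> 'slow'
  3 -> 'data'
  3 -> 'data'
  0 -> 'bar'
  2 -> 'run'

Decoded: "slow run slow data data bar run"


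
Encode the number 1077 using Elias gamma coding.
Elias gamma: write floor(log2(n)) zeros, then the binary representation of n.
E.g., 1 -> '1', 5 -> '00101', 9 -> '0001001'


num_bits = floor(log2(1077)) + 1 = 11
leading_zeros = num_bits - 1 = 10
binary(1077) = 10000110101

Elias gamma(1077) = '0000000000' + '10000110101' = 000000000010000110101 (21 bits)


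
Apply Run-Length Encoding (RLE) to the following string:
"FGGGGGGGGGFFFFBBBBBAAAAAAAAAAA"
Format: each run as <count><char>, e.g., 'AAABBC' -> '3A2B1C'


Scanning runs left to right:
  i=0: run of 'F' x 1 -> '1F'
  i=1: run of 'G' x 9 -> '9G'
  i=10: run of 'F' x 4 -> '4F'
  i=14: run of 'B' x 5 -> '5B'
  i=19: run of 'A' x 11 -> '11A'

RLE = 1F9G4F5B11A


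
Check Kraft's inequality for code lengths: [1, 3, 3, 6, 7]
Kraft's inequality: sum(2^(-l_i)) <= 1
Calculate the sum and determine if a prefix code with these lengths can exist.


Sum = 2^(-1) + 2^(-3) + 2^(-3) + 2^(-6) + 2^(-7)
    = 0.5 + 0.125 + 0.125 + 0.015625 + 0.0078125
    = 99/128 = 0.7734375
Since 0.7734375 <= 1, Kraft's inequality IS satisfied.
A prefix code with these lengths CAN exist.

Kraft sum = 0.7734375. Satisfied.


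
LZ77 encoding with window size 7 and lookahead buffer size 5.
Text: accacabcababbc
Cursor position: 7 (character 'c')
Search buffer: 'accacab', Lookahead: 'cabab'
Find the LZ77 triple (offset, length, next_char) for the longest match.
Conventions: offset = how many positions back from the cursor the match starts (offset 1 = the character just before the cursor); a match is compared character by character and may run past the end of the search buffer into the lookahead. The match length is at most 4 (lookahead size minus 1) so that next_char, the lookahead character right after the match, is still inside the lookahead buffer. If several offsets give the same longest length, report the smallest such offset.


Try each offset into the search buffer:
  offset=1 (pos 6, char 'b'): match length 0
  offset=2 (pos 5, char 'a'): match length 0
  offset=3 (pos 4, char 'c'): match length 3
  offset=4 (pos 3, char 'a'): match length 0
  offset=5 (pos 2, char 'c'): match length 2
  offset=6 (pos 1, char 'c'): match length 1
  offset=7 (pos 0, char 'a'): match length 0
Longest match has length 3 at offset 3.
next_char = character at position 7 + 3 = 10 -> 'a'

Best match: offset=3, length=3 (matching 'cab' starting at position 4)
LZ77 triple: (3, 3, 'a')


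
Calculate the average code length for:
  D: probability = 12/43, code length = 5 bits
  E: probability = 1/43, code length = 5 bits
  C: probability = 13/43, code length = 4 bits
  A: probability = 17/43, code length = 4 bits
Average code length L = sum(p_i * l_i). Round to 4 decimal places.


Weighted contributions p_i * l_i:
  D: (12/43) * 5 = 60/43
  E: (1/43) * 5 = 5/43
  C: (13/43) * 4 = 52/43
  A: (17/43) * 4 = 68/43
Sum = (60 + 5 + 52 + 68)/43 = 185/43

L = 185/43 = 4.3023 bits/symbol


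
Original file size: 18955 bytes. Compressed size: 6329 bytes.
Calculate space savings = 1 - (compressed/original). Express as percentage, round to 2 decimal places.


ratio = compressed/original = 6329/18955 = 0.333896
savings = 1 - ratio = 1 - 0.333896 = 0.666104
as a percentage: 0.666104 * 100 = 66.61%

Space savings = 1 - 6329/18955 = 66.61%


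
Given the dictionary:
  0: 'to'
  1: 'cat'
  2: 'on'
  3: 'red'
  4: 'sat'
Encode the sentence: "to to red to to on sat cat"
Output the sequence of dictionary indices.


Look up each word in the dictionary:
  'to' -> 0
  'to' -> 0
  'red' -> 3
  'to' -> 0
  'to' -> 0
  'on' -> 2
  'sat' -> 4
  'cat' -> 1

Encoded: [0, 0, 3, 0, 0, 2, 4, 1]


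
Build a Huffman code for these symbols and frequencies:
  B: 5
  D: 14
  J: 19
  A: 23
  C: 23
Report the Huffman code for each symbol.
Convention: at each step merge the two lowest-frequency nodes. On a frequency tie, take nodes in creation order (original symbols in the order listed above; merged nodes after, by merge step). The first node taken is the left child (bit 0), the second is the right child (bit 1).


Huffman tree construction:
Step 1: Merge B(5) + D(14) = 19
Step 2: Merge J(19) + (B+D)(19) = 38
Step 3: Merge A(23) + C(23) = 46
Step 4: Merge (J+(B+D))(38) + (A+C)(46) = 84
Read each symbol's code off the tree from the root (left child = 0, right child = 1).

Codes:
  B: 010 (length 3)
  D: 011 (length 3)
  J: 00 (length 2)
  A: 10 (length 2)
  C: 11 (length 2)
Average code length: 187/84 = 2.2262 bits/symbol


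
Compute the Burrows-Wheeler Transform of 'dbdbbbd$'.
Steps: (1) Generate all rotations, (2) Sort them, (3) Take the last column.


Rotations (sorted):
  0: $dbdbbbd -> last char: d
  1: bbbd$dbd -> last char: d
  2: bbd$dbdb -> last char: b
  3: bd$dbdbb -> last char: b
  4: bdbbbd$d -> last char: d
  5: d$dbdbbb -> last char: b
  6: dbbbd$db -> last char: b
  7: dbdbbbd$ -> last char: $


BWT = ddbbdbb$


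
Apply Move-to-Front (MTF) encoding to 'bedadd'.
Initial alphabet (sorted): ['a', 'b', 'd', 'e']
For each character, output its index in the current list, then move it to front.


MTF encoding:
'b': index 1 in ['a', 'b', 'd', 'e'] -> ['b', 'a', 'd', 'e']
'e': index 3 in ['b', 'a', 'd', 'e'] -> ['e', 'b', 'a', 'd']
'd': index 3 in ['e', 'b', 'a', 'd'] -> ['d', 'e', 'b', 'a']
'a': index 3 in ['d', 'e', 'b', 'a'] -> ['a', 'd', 'e', 'b']
'd': index 1 in ['a', 'd', 'e', 'b'] -> ['d', 'a', 'e', 'b']
'd': index 0 in ['d', 'a', 'e', 'b'] -> ['d', 'a', 'e', 'b']


Output: [1, 3, 3, 3, 1, 0]


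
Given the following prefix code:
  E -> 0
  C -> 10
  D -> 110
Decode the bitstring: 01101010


Decoding step by step:
Bits 0 -> E
Bits 110 -> D
Bits 10 -> C
Bits 10 -> C


Decoded message: EDCC


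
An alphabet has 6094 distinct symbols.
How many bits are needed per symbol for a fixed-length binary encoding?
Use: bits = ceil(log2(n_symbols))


log2(6094) = 12.5732
Bracket: 2^12 = 4096 < 6094 <= 2^13 = 8192
So ceil(log2(6094)) = 13

bits = ceil(log2(6094)) = ceil(12.5732) = 13 bits


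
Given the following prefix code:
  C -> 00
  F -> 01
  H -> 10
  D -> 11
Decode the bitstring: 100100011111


Decoding step by step:
Bits 10 -> H
Bits 01 -> F
Bits 00 -> C
Bits 01 -> F
Bits 11 -> D
Bits 11 -> D


Decoded message: HFCFDD


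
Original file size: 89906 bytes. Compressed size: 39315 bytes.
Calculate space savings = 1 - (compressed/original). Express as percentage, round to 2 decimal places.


ratio = compressed/original = 39315/89906 = 0.43729
savings = 1 - ratio = 1 - 0.43729 = 0.56271
as a percentage: 0.56271 * 100 = 56.27%

Space savings = 1 - 39315/89906 = 56.27%


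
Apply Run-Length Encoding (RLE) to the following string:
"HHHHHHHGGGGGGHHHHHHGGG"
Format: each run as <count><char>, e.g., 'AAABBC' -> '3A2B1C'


Scanning runs left to right:
  i=0: run of 'H' x 7 -> '7H'
  i=7: run of 'G' x 6 -> '6G'
  i=13: run of 'H' x 6 -> '6H'
  i=19: run of 'G' x 3 -> '3G'

RLE = 7H6G6H3G


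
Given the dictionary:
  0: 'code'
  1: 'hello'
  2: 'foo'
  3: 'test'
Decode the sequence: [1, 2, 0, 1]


Look up each index in the dictionary:
  1 -> 'hello'
  2 -> 'foo'
  0 -> 'code'
  1 -> 'hello'

Decoded: "hello foo code hello"


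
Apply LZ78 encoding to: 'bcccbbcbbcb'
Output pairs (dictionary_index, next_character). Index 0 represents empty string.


LZ78 encoding steps:
Dictionary: {0: ''}
Step 1: w='' (idx 0), next='b' -> output (0, 'b'), add 'b' as idx 1
Step 2: w='' (idx 0), next='c' -> output (0, 'c'), add 'c' as idx 2
Step 3: w='c' (idx 2), next='c' -> output (2, 'c'), add 'cc' as idx 3
Step 4: w='b' (idx 1), next='b' -> output (1, 'b'), add 'bb' as idx 4
Step 5: w='c' (idx 2), next='b' -> output (2, 'b'), add 'cb' as idx 5
Step 6: w='b' (idx 1), next='c' -> output (1, 'c'), add 'bc' as idx 6
Step 7: w='b' (idx 1), end of input -> output (1, '')


Encoded: [(0, 'b'), (0, 'c'), (2, 'c'), (1, 'b'), (2, 'b'), (1, 'c'), (1, '')]


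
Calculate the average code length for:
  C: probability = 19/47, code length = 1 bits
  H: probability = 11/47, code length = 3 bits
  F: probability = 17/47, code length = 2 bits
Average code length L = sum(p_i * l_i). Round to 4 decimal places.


Weighted contributions p_i * l_i:
  C: (19/47) * 1 = 19/47
  H: (11/47) * 3 = 33/47
  F: (17/47) * 2 = 34/47
Sum = (19 + 33 + 34)/47 = 86/47

L = 86/47 = 1.8298 bits/symbol


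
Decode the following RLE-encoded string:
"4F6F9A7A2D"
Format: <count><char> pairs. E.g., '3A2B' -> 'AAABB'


Expanding each <count><char> pair:
  4F -> 'FFFF'
  6F -> 'FFFFFF'
  9A -> 'AAAAAAAAA'
  7A -> 'AAAAAAA'
  2D -> 'DD'

Decoded = FFFFFFFFFFAAAAAAAAAAAAAAAADD


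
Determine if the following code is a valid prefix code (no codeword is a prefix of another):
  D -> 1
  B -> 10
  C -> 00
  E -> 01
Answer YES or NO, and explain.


Checking each pair (does one codeword prefix another?):
  D='1' vs B='10': prefix -- VIOLATION

NO -- this is NOT a valid prefix code. D (1) is a prefix of B (10).


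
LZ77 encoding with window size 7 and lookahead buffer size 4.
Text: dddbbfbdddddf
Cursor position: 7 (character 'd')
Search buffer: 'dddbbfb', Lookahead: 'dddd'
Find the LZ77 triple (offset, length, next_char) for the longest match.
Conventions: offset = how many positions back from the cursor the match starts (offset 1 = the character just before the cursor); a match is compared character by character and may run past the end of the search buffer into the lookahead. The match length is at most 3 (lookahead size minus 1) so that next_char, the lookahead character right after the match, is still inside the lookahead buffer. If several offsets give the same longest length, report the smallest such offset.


Try each offset into the search buffer:
  offset=1 (pos 6, char 'b'): match length 0
  offset=2 (pos 5, char 'f'): match length 0
  offset=3 (pos 4, char 'b'): match length 0
  offset=4 (pos 3, char 'b'): match length 0
  offset=5 (pos 2, char 'd'): match length 1
  offset=6 (pos 1, char 'd'): match length 2
  offset=7 (pos 0, char 'd'): match length 3
Longest match has length 3 at offset 7.
next_char = character at position 7 + 3 = 10 -> 'd'

Best match: offset=7, length=3 (matching 'ddd' starting at position 0)
LZ77 triple: (7, 3, 'd')


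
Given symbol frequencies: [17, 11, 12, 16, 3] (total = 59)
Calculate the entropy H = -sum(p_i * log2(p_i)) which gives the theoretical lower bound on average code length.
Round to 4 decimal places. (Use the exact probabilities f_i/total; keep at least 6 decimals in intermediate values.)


Per-symbol terms -p_i * log2(p_i) with p_i = f_i/59:
  p = 17/59 = 0.288136: log2(p) = -1.795180, -p*log2(p) = 0.517255
  p = 11/59 = 0.186441: log2(p) = -2.423211, -p*log2(p) = 0.451785
  p = 12/59 = 0.203390: log2(p) = -2.297681, -p*log2(p) = 0.467325
  p = 16/59 = 0.271186: log2(p) = -1.882643, -p*log2(p) = 0.510547
  p = 3/59 = 0.050847: log2(p) = -4.297681, -p*log2(p) = 0.218526
H = 0.517255 + 0.451785 + 0.467325 + 0.510547 + 0.218526 = 2.165438

H = 2.1654 bits/symbol


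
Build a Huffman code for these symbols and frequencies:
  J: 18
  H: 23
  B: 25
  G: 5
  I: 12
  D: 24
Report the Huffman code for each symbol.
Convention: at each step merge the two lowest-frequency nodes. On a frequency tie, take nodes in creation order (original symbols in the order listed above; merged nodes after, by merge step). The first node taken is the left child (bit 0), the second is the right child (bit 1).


Huffman tree construction:
Step 1: Merge G(5) + I(12) = 17
Step 2: Merge (G+I)(17) + J(18) = 35
Step 3: Merge H(23) + D(24) = 47
Step 4: Merge B(25) + ((G+I)+J)(35) = 60
Step 5: Merge (H+D)(47) + (B+((G+I)+J))(60) = 107
Read each symbol's code off the tree from the root (left child = 0, right child = 1).

Codes:
  J: 111 (length 3)
  H: 00 (length 2)
  B: 10 (length 2)
  G: 1100 (length 4)
  I: 1101 (length 4)
  D: 01 (length 2)
Average code length: 266/107 = 2.4860 bits/symbol


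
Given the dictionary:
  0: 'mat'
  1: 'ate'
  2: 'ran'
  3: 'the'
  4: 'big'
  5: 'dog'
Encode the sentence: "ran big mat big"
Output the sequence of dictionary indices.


Look up each word in the dictionary:
  'ran' -> 2
  'big' -> 4
  'mat' -> 0
  'big' -> 4

Encoded: [2, 4, 0, 4]


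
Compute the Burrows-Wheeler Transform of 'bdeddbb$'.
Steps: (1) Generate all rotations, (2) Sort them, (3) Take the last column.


Rotations (sorted):
  0: $bdeddbb -> last char: b
  1: b$bdeddb -> last char: b
  2: bb$bdedd -> last char: d
  3: bdeddbb$ -> last char: $
  4: dbb$bded -> last char: d
  5: ddbb$bde -> last char: e
  6: deddbb$b -> last char: b
  7: eddbb$bd -> last char: d


BWT = bbd$debd


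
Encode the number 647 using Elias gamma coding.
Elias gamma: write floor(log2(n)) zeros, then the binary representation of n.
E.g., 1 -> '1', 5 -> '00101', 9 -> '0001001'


num_bits = floor(log2(647)) + 1 = 10
leading_zeros = num_bits - 1 = 9
binary(647) = 1010000111

Elias gamma(647) = '000000000' + '1010000111' = 0000000001010000111 (19 bits)


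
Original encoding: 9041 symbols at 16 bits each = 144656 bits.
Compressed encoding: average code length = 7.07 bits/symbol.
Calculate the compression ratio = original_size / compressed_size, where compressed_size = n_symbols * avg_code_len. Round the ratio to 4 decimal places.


original_size = n_symbols * orig_bits = 9041 * 16 = 144656 bits
compressed_size = n_symbols * avg_code_len = 9041 * 7.07 = 63919.87 bits
ratio = original_size / compressed_size = 144656 / 63919.87 = 2.2631

Compression ratio = 2.2631


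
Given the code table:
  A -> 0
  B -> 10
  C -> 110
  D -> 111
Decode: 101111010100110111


Decoding:
10 -> B
111 -> D
10 -> B
10 -> B
10 -> B
0 -> A
110 -> C
111 -> D


Result: BDBBBACD


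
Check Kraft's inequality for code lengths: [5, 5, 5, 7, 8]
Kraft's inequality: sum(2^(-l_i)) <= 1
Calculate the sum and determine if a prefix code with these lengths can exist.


Sum = 2^(-5) + 2^(-5) + 2^(-5) + 2^(-7) + 2^(-8)
    = 0.03125 + 0.03125 + 0.03125 + 0.0078125 + 0.00390625
    = 27/256 = 0.10546875
Since 0.10546875 <= 1, Kraft's inequality IS satisfied.
A prefix code with these lengths CAN exist.

Kraft sum = 0.10546875. Satisfied.


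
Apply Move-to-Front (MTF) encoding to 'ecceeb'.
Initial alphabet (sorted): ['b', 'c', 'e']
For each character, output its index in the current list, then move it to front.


MTF encoding:
'e': index 2 in ['b', 'c', 'e'] -> ['e', 'b', 'c']
'c': index 2 in ['e', 'b', 'c'] -> ['c', 'e', 'b']
'c': index 0 in ['c', 'e', 'b'] -> ['c', 'e', 'b']
'e': index 1 in ['c', 'e', 'b'] -> ['e', 'c', 'b']
'e': index 0 in ['e', 'c', 'b'] -> ['e', 'c', 'b']
'b': index 2 in ['e', 'c', 'b'] -> ['b', 'e', 'c']


Output: [2, 2, 0, 1, 0, 2]


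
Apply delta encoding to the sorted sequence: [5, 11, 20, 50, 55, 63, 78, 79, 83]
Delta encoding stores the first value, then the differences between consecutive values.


First value: 5
Deltas:
  11 - 5 = 6
  20 - 11 = 9
  50 - 20 = 30
  55 - 50 = 5
  63 - 55 = 8
  78 - 63 = 15
  79 - 78 = 1
  83 - 79 = 4


Delta encoded: [5, 6, 9, 30, 5, 8, 15, 1, 4]


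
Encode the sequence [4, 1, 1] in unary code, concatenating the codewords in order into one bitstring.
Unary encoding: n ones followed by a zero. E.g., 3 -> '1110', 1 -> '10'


Encode each number as n ones followed by a terminating 0:
  4 -> 11110 (5 bits)
  1 -> 10 (2 bits)
  1 -> 10 (2 bits)
Total length = 5 + 2 + 2 = 9 bits.

Unary([4, 1, 1]) = 111101010 (9 bits)


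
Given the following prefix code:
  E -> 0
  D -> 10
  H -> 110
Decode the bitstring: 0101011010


Decoding step by step:
Bits 0 -> E
Bits 10 -> D
Bits 10 -> D
Bits 110 -> H
Bits 10 -> D


Decoded message: EDDHD


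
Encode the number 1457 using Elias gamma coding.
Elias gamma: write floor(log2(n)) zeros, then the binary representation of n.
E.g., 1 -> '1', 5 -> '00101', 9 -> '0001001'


num_bits = floor(log2(1457)) + 1 = 11
leading_zeros = num_bits - 1 = 10
binary(1457) = 10110110001

Elias gamma(1457) = '0000000000' + '10110110001' = 000000000010110110001 (21 bits)


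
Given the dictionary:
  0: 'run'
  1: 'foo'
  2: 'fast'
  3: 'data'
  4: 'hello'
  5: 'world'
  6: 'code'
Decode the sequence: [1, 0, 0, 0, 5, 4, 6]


Look up each index in the dictionary:
  1 -> 'foo'
  0 -> 'run'
  0 -> 'run'
  0 -> 'run'
  5 -> 'world'
  4 -> 'hello'
  6 -> 'code'

Decoded: "foo run run run world hello code"


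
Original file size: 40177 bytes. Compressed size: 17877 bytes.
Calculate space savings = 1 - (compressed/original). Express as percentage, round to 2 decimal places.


ratio = compressed/original = 17877/40177 = 0.444956
savings = 1 - ratio = 1 - 0.444956 = 0.555044
as a percentage: 0.555044 * 100 = 55.5%

Space savings = 1 - 17877/40177 = 55.5%


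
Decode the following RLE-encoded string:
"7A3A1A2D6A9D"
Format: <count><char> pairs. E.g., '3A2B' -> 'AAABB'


Expanding each <count><char> pair:
  7A -> 'AAAAAAA'
  3A -> 'AAA'
  1A -> 'A'
  2D -> 'DD'
  6A -> 'AAAAAA'
  9D -> 'DDDDDDDDD'

Decoded = AAAAAAAAAAADDAAAAAADDDDDDDDD


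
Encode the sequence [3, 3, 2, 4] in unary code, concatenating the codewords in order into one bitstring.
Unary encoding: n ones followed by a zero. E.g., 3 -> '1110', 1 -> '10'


Encode each number as n ones followed by a terminating 0:
  3 -> 1110 (4 bits)
  3 -> 1110 (4 bits)
  2 -> 110 (3 bits)
  4 -> 11110 (5 bits)
Total length = 4 + 4 + 3 + 5 = 16 bits.

Unary([3, 3, 2, 4]) = 1110111011011110 (16 bits)


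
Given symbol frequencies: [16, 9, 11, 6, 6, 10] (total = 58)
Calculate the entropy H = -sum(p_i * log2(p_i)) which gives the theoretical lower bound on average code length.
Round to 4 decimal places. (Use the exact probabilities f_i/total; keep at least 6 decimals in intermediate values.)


Per-symbol terms -p_i * log2(p_i) with p_i = f_i/58:
  p = 16/58 = 0.275862: log2(p) = -1.857981, -p*log2(p) = 0.512546
  p = 9/58 = 0.155172: log2(p) = -2.688056, -p*log2(p) = 0.417112
  p = 11/58 = 0.189655: log2(p) = -2.398549, -p*log2(p) = 0.454897
  p = 6/58 = 0.103448: log2(p) = -3.273018, -p*log2(p) = 0.338588
  p = 6/58 = 0.103448: log2(p) = -3.273018, -p*log2(p) = 0.338588
  p = 10/58 = 0.172414: log2(p) = -2.536053, -p*log2(p) = 0.437251
H = 0.512546 + 0.417112 + 0.454897 + 0.338588 + 0.338588 + 0.437251 = 2.498982

H = 2.499 bits/symbol


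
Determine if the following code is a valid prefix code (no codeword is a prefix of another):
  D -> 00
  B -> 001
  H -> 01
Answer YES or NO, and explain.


Checking each pair (does one codeword prefix another?):
  D='00' vs B='001': prefix -- VIOLATION

NO -- this is NOT a valid prefix code. D (00) is a prefix of B (001).


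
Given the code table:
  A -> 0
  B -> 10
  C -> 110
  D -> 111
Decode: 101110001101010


Decoding:
10 -> B
111 -> D
0 -> A
0 -> A
0 -> A
110 -> C
10 -> B
10 -> B


Result: BDAAACBB


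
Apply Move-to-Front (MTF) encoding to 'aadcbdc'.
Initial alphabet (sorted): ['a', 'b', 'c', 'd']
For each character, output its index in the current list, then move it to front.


MTF encoding:
'a': index 0 in ['a', 'b', 'c', 'd'] -> ['a', 'b', 'c', 'd']
'a': index 0 in ['a', 'b', 'c', 'd'] -> ['a', 'b', 'c', 'd']
'd': index 3 in ['a', 'b', 'c', 'd'] -> ['d', 'a', 'b', 'c']
'c': index 3 in ['d', 'a', 'b', 'c'] -> ['c', 'd', 'a', 'b']
'b': index 3 in ['c', 'd', 'a', 'b'] -> ['b', 'c', 'd', 'a']
'd': index 2 in ['b', 'c', 'd', 'a'] -> ['d', 'b', 'c', 'a']
'c': index 2 in ['d', 'b', 'c', 'a'] -> ['c', 'd', 'b', 'a']


Output: [0, 0, 3, 3, 3, 2, 2]


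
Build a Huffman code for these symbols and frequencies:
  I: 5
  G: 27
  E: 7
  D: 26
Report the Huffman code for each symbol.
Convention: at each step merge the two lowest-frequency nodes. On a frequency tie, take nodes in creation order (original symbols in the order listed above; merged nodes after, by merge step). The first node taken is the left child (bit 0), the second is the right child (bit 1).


Huffman tree construction:
Step 1: Merge I(5) + E(7) = 12
Step 2: Merge (I+E)(12) + D(26) = 38
Step 3: Merge G(27) + ((I+E)+D)(38) = 65
Read each symbol's code off the tree from the root (left child = 0, right child = 1).

Codes:
  I: 100 (length 3)
  G: 0 (length 1)
  E: 101 (length 3)
  D: 11 (length 2)
Average code length: 115/65 = 1.7692 bits/symbol


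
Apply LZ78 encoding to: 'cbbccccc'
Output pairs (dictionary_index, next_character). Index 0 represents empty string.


LZ78 encoding steps:
Dictionary: {0: ''}
Step 1: w='' (idx 0), next='c' -> output (0, 'c'), add 'c' as idx 1
Step 2: w='' (idx 0), next='b' -> output (0, 'b'), add 'b' as idx 2
Step 3: w='b' (idx 2), next='c' -> output (2, 'c'), add 'bc' as idx 3
Step 4: w='c' (idx 1), next='c' -> output (1, 'c'), add 'cc' as idx 4
Step 5: w='cc' (idx 4), end of input -> output (4, '')


Encoded: [(0, 'c'), (0, 'b'), (2, 'c'), (1, 'c'), (4, '')]


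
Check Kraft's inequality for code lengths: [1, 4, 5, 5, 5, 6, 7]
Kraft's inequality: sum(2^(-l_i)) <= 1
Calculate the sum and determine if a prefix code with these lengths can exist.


Sum = 2^(-1) + 2^(-4) + 2^(-5) + 2^(-5) + 2^(-5) + 2^(-6) + 2^(-7)
    = 0.5 + 0.0625 + 0.03125 + 0.03125 + 0.03125 + 0.015625 + 0.0078125
    = 87/128 = 0.6796875
Since 0.6796875 <= 1, Kraft's inequality IS satisfied.
A prefix code with these lengths CAN exist.

Kraft sum = 0.6796875. Satisfied.


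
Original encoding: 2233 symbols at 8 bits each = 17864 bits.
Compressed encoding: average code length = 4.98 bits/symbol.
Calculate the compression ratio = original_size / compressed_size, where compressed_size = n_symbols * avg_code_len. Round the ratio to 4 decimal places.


original_size = n_symbols * orig_bits = 2233 * 8 = 17864 bits
compressed_size = n_symbols * avg_code_len = 2233 * 4.98 = 11120.34 bits
ratio = original_size / compressed_size = 17864 / 11120.34 = 1.6064

Compression ratio = 1.6064


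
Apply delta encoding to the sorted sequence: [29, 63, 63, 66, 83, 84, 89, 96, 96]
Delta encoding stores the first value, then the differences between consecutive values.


First value: 29
Deltas:
  63 - 29 = 34
  63 - 63 = 0
  66 - 63 = 3
  83 - 66 = 17
  84 - 83 = 1
  89 - 84 = 5
  96 - 89 = 7
  96 - 96 = 0


Delta encoded: [29, 34, 0, 3, 17, 1, 5, 7, 0]


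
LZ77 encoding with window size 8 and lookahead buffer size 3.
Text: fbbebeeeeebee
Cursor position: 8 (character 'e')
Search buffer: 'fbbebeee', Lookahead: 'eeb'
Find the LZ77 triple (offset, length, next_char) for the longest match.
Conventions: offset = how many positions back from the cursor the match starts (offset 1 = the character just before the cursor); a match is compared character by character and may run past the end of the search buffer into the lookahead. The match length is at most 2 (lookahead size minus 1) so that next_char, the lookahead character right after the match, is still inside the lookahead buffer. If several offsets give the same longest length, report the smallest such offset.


Try each offset into the search buffer:
  offset=1 (pos 7, char 'e'): match length 2
  offset=2 (pos 6, char 'e'): match length 2
  offset=3 (pos 5, char 'e'): match length 2
  offset=4 (pos 4, char 'b'): match length 0
  offset=5 (pos 3, char 'e'): match length 1
  offset=6 (pos 2, char 'b'): match length 0
  offset=7 (pos 1, char 'b'): match length 0
  offset=8 (pos 0, char 'f'): match length 0
Longest match has length 2, found at offsets 1, 2, 3; take the smallest, offset 1.
next_char = character at position 8 + 2 = 10 -> 'b'

Best match: offset=1, length=2 (matching 'ee' starting at position 7)
LZ77 triple: (1, 2, 'b')


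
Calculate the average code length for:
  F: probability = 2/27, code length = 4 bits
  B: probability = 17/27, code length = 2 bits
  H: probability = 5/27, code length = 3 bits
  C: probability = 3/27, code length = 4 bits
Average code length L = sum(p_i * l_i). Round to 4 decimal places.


Weighted contributions p_i * l_i:
  F: (2/27) * 4 = 8/27
  B: (17/27) * 2 = 34/27
  H: (5/27) * 3 = 15/27
  C: (3/27) * 4 = 12/27
Sum = (8 + 34 + 15 + 12)/27 = 69/27

L = 69/27 = 2.5556 bits/symbol


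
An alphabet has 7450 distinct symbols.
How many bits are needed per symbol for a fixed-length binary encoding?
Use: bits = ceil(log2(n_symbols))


log2(7450) = 12.863
Bracket: 2^12 = 4096 < 7450 <= 2^13 = 8192
So ceil(log2(7450)) = 13

bits = ceil(log2(7450)) = ceil(12.863) = 13 bits


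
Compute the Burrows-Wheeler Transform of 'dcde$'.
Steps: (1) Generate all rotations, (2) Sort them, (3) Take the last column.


Rotations (sorted):
  0: $dcde -> last char: e
  1: cde$d -> last char: d
  2: dcde$ -> last char: $
  3: de$dc -> last char: c
  4: e$dcd -> last char: d


BWT = ed$cd


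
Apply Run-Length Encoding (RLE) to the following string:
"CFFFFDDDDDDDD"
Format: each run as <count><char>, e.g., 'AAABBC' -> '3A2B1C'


Scanning runs left to right:
  i=0: run of 'C' x 1 -> '1C'
  i=1: run of 'F' x 4 -> '4F'
  i=5: run of 'D' x 8 -> '8D'

RLE = 1C4F8D


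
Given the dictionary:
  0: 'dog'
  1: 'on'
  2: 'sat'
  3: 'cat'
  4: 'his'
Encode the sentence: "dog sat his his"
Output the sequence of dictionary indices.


Look up each word in the dictionary:
  'dog' -> 0
  'sat' -> 2
  'his' -> 4
  'his' -> 4

Encoded: [0, 2, 4, 4]


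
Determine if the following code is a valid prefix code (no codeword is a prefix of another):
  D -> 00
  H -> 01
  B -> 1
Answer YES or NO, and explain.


Checking each pair (does one codeword prefix another?):
  D='00' vs H='01': no prefix
  D='00' vs B='1': no prefix
  H='01' vs D='00': no prefix
  H='01' vs B='1': no prefix
  B='1' vs D='00': no prefix
  B='1' vs H='01': no prefix
No violation found over all pairs.

YES -- this is a valid prefix code. No codeword is a prefix of any other codeword.


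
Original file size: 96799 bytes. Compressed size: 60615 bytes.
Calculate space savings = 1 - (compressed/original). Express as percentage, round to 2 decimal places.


ratio = compressed/original = 60615/96799 = 0.626194
savings = 1 - ratio = 1 - 0.626194 = 0.373806
as a percentage: 0.373806 * 100 = 37.38%

Space savings = 1 - 60615/96799 = 37.38%


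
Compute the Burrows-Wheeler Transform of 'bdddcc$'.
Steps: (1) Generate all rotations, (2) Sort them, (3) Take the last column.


Rotations (sorted):
  0: $bdddcc -> last char: c
  1: bdddcc$ -> last char: $
  2: c$bdddc -> last char: c
  3: cc$bddd -> last char: d
  4: dcc$bdd -> last char: d
  5: ddcc$bd -> last char: d
  6: dddcc$b -> last char: b


BWT = c$cdddb


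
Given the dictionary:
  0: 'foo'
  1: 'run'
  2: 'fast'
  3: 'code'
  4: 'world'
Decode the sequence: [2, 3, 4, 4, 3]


Look up each index in the dictionary:
  2 -> 'fast'
  3 -> 'code'
  4 -> 'world'
  4 -> 'world'
  3 -> 'code'

Decoded: "fast code world world code"


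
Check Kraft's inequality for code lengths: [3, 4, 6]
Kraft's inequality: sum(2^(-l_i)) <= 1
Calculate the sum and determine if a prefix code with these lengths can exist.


Sum = 2^(-3) + 2^(-4) + 2^(-6)
    = 0.125 + 0.0625 + 0.015625
    = 13/64 = 0.203125
Since 0.203125 <= 1, Kraft's inequality IS satisfied.
A prefix code with these lengths CAN exist.

Kraft sum = 0.203125. Satisfied.


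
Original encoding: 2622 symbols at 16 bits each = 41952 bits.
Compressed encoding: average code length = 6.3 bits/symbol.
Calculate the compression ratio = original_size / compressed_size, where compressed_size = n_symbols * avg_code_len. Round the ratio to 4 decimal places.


original_size = n_symbols * orig_bits = 2622 * 16 = 41952 bits
compressed_size = n_symbols * avg_code_len = 2622 * 6.3 = 16518.6 bits
ratio = original_size / compressed_size = 41952 / 16518.6 = 2.5397

Compression ratio = 2.5397


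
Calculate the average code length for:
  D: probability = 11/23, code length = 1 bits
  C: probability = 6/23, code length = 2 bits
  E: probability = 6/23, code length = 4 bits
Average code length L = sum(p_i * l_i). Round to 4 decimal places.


Weighted contributions p_i * l_i:
  D: (11/23) * 1 = 11/23
  C: (6/23) * 2 = 12/23
  E: (6/23) * 4 = 24/23
Sum = (11 + 12 + 24)/23 = 47/23

L = 47/23 = 2.0435 bits/symbol
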